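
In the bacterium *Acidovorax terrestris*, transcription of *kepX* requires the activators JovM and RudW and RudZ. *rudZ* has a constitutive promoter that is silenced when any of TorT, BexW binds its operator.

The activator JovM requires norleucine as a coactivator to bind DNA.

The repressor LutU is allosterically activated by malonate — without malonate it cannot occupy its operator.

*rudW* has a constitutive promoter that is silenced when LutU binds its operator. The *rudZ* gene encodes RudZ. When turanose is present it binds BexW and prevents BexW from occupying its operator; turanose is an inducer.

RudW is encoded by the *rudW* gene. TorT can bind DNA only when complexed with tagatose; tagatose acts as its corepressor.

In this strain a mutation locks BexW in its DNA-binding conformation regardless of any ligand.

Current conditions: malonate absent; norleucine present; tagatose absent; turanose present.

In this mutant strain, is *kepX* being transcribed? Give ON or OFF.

OFF

Norleucine is present, so JovM is active.
Malonate is absent, so LutU is inactive.
With no repressor bound, *rudW* is transcribed.
So RudW is produced and active.
Tagatose is absent, so TorT is inactive.
BexW is constitutively active in this strain.
With repressor BexW bound, *rudZ* is not transcribed.
So RudZ is not produced.
Required activator RudZ is absent, so *kepX* is not transcribed.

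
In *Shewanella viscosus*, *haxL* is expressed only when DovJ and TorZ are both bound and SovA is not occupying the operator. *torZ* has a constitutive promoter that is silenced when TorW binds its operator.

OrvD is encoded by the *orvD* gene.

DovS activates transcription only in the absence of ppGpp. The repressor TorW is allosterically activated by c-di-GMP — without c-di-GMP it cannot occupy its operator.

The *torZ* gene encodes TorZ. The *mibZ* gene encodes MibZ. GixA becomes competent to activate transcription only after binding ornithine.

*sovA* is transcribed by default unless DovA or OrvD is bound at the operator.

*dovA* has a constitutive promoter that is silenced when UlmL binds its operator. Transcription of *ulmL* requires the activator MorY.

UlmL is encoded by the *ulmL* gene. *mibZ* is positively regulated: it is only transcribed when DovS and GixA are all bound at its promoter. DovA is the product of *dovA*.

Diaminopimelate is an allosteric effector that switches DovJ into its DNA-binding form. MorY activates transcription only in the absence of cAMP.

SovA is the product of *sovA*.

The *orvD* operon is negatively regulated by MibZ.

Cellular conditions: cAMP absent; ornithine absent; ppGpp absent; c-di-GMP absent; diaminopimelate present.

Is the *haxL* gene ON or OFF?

ON

Diaminopimelate is present, so DovJ is active.
c-di-GMP is absent, so TorW is inactive.
With no repressor bound, *torZ* is transcribed.
So TorZ is produced and active.
cAMP is absent, so MorY is active.
No repressor is bound and MorY is active, so *ulmL* is transcribed.
So UlmL is produced and active.
With repressor UlmL bound, *dovA* is not transcribed.
So DovA is not produced.
ppGpp is absent, so DovS is active.
Ornithine is absent, so GixA is inactive.
Required activator GixA is absent, so *mibZ* is not transcribed.
So MibZ is not produced.
With no repressor bound, *orvD* is transcribed.
So OrvD is produced and active.
With repressor OrvD bound, *sovA* is not transcribed.
So SovA is not produced.
No repressor is bound and DovJ and TorZ are active, so *haxL* is transcribed.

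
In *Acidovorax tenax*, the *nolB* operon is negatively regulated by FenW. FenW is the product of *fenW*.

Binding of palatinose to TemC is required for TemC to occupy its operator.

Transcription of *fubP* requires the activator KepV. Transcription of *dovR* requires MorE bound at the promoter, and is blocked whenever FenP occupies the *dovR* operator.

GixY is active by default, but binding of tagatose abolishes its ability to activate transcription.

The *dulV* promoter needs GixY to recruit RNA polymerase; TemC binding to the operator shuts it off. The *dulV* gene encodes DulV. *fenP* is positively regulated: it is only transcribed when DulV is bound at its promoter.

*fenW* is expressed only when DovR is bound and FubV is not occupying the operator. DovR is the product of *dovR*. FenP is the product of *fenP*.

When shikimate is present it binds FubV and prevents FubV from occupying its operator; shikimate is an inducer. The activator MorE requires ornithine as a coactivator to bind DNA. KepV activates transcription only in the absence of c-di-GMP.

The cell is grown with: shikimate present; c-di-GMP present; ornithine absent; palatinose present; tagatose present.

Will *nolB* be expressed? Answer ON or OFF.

Palatinose is present, so TemC is active.
Tagatose is present, so GixY is inactive.
With repressor TemC bound, *dulV* is not transcribed.
So DulV is not produced.
Required activator DulV is absent, so *fenP* is not transcribed.
So FenP is not produced.
Ornithine is absent, so MorE is inactive.
Required activator MorE is absent, so *dovR* is not transcribed.
So DovR is not produced.
Shikimate is present, so FubV is inactive.
Required activator DovR is absent, so *fenW* is not transcribed.
So FenW is not produced.
With no repressor bound, *nolB* is transcribed.

ON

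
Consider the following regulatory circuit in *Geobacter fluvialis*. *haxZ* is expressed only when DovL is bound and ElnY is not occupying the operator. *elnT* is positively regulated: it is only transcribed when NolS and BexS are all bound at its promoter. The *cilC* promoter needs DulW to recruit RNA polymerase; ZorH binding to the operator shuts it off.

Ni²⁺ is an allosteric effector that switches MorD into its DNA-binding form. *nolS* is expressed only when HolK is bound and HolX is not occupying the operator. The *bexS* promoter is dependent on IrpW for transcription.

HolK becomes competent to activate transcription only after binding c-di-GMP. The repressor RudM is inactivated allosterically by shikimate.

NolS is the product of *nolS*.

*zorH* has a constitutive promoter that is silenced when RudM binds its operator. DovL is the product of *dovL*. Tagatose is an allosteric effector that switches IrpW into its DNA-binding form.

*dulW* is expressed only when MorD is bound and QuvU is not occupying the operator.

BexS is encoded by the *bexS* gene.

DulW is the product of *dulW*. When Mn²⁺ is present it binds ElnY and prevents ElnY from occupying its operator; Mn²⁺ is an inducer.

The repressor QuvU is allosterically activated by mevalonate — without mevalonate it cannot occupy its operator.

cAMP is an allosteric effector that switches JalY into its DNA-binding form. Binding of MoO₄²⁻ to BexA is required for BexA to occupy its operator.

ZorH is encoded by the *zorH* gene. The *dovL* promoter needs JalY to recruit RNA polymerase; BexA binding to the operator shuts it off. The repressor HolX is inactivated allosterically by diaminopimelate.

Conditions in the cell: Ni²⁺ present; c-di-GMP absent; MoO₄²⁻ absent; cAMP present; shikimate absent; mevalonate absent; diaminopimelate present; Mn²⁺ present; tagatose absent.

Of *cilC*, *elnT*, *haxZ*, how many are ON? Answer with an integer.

2

Shikimate is absent, so RudM is active.
With repressor RudM bound, *zorH* is not transcribed.
So ZorH is not produced.
Mevalonate is absent, so QuvU is inactive.
Ni²⁺ is present, so MorD is active.
No repressor is bound and MorD is active, so *dulW* is transcribed.
So DulW is produced and active.
No repressor is bound and DulW is active, so *cilC* is transcribed.
→ *cilC* is ON.
c-di-GMP is absent, so HolK is inactive.
Diaminopimelate is present, so HolX is inactive.
Required activator HolK is absent, so *nolS* is not transcribed.
So NolS is not produced.
Tagatose is absent, so IrpW is inactive.
Required activator IrpW is absent, so *bexS* is not transcribed.
So BexS is not produced.
Required activator NolS is absent, so *elnT* is not transcribed.
→ *elnT* is OFF.
Mn²⁺ is present, so ElnY is inactive.
MoO₄²⁻ is absent, so BexA is inactive.
cAMP is present, so JalY is active.
No repressor is bound and JalY is active, so *dovL* is transcribed.
So DovL is produced and active.
No repressor is bound and DovL is active, so *haxZ* is transcribed.
→ *haxZ* is ON.
2 of the 3 genes are transcribed.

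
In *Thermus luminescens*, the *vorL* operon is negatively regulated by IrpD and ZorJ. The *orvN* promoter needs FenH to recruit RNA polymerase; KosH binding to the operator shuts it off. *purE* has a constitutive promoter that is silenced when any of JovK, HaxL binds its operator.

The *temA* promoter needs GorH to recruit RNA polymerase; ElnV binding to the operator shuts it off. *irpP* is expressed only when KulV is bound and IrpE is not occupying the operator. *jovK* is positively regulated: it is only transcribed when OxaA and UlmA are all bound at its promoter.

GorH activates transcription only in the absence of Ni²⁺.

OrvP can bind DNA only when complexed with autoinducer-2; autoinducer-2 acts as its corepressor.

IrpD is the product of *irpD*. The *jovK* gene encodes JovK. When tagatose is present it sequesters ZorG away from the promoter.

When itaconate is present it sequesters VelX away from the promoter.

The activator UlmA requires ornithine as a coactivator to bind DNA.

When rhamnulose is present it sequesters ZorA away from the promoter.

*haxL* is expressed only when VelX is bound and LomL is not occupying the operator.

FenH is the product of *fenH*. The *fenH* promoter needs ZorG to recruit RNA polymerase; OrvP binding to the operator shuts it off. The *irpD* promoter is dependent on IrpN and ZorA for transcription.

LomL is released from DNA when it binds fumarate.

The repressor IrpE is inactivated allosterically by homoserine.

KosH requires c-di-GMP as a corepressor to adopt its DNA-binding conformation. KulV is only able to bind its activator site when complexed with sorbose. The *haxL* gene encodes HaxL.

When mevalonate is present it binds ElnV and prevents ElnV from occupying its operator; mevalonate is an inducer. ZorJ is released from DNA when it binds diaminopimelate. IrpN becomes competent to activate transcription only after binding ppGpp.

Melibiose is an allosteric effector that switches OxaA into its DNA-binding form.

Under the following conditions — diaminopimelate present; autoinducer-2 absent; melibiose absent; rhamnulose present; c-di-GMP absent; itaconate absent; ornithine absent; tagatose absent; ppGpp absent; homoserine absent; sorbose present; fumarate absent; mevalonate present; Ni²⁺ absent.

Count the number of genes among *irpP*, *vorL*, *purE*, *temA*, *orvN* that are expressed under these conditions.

4

Sorbose is present, so KulV is active.
Homoserine is absent, so IrpE is active.
With repressor IrpE bound, *irpP* is not transcribed.
→ *irpP* is OFF.
ppGpp is absent, so IrpN is inactive.
Rhamnulose is present, so ZorA is inactive.
Required activator IrpN is absent, so *irpD* is not transcribed.
So IrpD is not produced.
Diaminopimelate is present, so ZorJ is inactive.
With no repressor bound, *vorL* is transcribed.
→ *vorL* is ON.
Melibiose is absent, so OxaA is inactive.
Ornithine is absent, so UlmA is inactive.
Required activator OxaA is absent, so *jovK* is not transcribed.
So JovK is not produced.
Itaconate is absent, so VelX is active.
Fumarate is absent, so LomL is active.
With repressor LomL bound, *haxL* is not transcribed.
So HaxL is not produced.
With no repressor bound, *purE* is transcribed.
→ *purE* is ON.
Ni²⁺ is absent, so GorH is active.
Mevalonate is present, so ElnV is inactive.
No repressor is bound and GorH is active, so *temA* is transcribed.
→ *temA* is ON.
Tagatose is absent, so ZorG is active.
Autoinducer-2 is absent, so OrvP is inactive.
No repressor is bound and ZorG is active, so *fenH* is transcribed.
So FenH is produced and active.
c-di-GMP is absent, so KosH is inactive.
No repressor is bound and FenH is active, so *orvN* is transcribed.
→ *orvN* is ON.
4 of the 5 genes are transcribed.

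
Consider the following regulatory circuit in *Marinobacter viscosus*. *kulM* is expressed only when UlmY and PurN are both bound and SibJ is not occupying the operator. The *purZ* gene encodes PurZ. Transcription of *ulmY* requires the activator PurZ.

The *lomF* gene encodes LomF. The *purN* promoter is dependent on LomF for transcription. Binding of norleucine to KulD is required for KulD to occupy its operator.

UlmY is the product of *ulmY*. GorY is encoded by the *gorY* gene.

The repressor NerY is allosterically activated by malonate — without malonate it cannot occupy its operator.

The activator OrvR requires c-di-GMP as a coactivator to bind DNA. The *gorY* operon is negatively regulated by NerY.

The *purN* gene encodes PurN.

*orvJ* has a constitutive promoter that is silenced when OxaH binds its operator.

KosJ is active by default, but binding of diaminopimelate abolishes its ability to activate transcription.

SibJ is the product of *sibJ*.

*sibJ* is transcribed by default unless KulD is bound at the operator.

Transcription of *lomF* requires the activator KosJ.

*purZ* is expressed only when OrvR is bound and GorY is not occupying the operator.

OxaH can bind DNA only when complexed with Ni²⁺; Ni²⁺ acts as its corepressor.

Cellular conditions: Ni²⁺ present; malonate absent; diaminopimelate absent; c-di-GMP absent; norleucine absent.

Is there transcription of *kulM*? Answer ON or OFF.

Malonate is absent, so NerY is inactive.
With no repressor bound, *gorY* is transcribed.
So GorY is produced and active.
c-di-GMP is absent, so OrvR is inactive.
With repressor GorY bound, *purZ* is not transcribed.
So PurZ is not produced.
Required activator PurZ is absent, so *ulmY* is not transcribed.
So UlmY is not produced.
Norleucine is absent, so KulD is inactive.
With no repressor bound, *sibJ* is transcribed.
So SibJ is produced and active.
Diaminopimelate is absent, so KosJ is active.
No repressor is bound and KosJ is active, so *lomF* is transcribed.
So LomF is produced and active.
No repressor is bound and LomF is active, so *purN* is transcribed.
So PurN is produced and active.
With repressor SibJ bound, *kulM* is not transcribed.

OFF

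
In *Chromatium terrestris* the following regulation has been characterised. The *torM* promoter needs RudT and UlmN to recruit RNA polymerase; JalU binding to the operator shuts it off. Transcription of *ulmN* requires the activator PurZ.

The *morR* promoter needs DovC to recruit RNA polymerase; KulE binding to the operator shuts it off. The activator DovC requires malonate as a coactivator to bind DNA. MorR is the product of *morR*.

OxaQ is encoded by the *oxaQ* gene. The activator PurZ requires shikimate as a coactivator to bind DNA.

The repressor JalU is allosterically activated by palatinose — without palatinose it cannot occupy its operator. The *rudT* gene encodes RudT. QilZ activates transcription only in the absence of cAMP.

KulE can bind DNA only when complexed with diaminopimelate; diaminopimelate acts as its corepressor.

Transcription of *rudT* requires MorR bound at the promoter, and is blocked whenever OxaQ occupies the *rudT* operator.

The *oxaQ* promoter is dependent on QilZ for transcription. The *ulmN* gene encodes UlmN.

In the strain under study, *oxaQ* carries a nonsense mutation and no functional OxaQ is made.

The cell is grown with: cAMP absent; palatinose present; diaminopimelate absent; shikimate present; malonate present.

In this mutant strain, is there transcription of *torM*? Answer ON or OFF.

OxaQ is non-functional in this strain, so it has no effect.
Diaminopimelate is absent, so KulE is inactive.
Malonate is present, so DovC is active.
No repressor is bound and DovC is active, so *morR* is transcribed.
So MorR is produced and active.
No repressor is bound and MorR is active, so *rudT* is transcribed.
So RudT is produced and active.
Palatinose is present, so JalU is active.
Shikimate is present, so PurZ is active.
No repressor is bound and PurZ is active, so *ulmN* is transcribed.
So UlmN is produced and active.
With repressor JalU bound, *torM* is not transcribed.

OFF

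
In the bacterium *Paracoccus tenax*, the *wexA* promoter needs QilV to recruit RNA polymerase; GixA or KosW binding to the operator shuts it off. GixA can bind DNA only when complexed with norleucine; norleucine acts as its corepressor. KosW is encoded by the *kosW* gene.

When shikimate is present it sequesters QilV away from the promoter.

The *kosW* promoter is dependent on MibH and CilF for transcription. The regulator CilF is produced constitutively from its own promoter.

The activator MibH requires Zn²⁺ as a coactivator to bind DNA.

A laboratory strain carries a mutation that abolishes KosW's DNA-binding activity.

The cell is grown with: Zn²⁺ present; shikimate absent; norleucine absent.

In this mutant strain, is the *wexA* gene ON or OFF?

Shikimate is absent, so QilV is active.
Norleucine is absent, so GixA is inactive.
KosW is non-functional in this strain, so it has no effect.
No repressor is bound and QilV is active, so *wexA* is transcribed.

ON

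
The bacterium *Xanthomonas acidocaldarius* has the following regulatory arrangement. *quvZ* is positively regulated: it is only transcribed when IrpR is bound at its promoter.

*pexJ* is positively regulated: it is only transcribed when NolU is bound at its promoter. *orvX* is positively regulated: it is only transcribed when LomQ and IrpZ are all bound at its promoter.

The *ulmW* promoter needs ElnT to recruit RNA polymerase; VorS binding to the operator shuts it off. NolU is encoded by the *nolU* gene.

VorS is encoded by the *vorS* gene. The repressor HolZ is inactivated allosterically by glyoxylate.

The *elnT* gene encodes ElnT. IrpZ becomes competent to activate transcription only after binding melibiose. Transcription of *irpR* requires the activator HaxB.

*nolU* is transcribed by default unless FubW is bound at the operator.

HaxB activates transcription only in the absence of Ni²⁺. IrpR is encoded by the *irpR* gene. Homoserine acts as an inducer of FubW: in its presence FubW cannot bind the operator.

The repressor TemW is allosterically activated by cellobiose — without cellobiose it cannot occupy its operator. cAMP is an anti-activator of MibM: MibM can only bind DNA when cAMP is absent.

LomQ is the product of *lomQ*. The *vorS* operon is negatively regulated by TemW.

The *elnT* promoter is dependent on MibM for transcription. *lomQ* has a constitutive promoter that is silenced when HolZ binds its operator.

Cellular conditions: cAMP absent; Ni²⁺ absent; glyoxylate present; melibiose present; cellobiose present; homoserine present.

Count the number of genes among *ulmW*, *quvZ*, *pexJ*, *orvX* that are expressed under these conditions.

cAMP is absent, so MibM is active.
No repressor is bound and MibM is active, so *elnT* is transcribed.
So ElnT is produced and active.
Cellobiose is present, so TemW is active.
With repressor TemW bound, *vorS* is not transcribed.
So VorS is not produced.
No repressor is bound and ElnT is active, so *ulmW* is transcribed.
→ *ulmW* is ON.
Ni²⁺ is absent, so HaxB is active.
No repressor is bound and HaxB is active, so *irpR* is transcribed.
So IrpR is produced and active.
No repressor is bound and IrpR is active, so *quvZ* is transcribed.
→ *quvZ* is ON.
Homoserine is present, so FubW is inactive.
With no repressor bound, *nolU* is transcribed.
So NolU is produced and active.
No repressor is bound and NolU is active, so *pexJ* is transcribed.
→ *pexJ* is ON.
Glyoxylate is present, so HolZ is inactive.
With no repressor bound, *lomQ* is transcribed.
So LomQ is produced and active.
Melibiose is present, so IrpZ is active.
No repressor is bound and LomQ and IrpZ are active, so *orvX* is transcribed.
→ *orvX* is ON.
4 of the 4 genes are transcribed.

4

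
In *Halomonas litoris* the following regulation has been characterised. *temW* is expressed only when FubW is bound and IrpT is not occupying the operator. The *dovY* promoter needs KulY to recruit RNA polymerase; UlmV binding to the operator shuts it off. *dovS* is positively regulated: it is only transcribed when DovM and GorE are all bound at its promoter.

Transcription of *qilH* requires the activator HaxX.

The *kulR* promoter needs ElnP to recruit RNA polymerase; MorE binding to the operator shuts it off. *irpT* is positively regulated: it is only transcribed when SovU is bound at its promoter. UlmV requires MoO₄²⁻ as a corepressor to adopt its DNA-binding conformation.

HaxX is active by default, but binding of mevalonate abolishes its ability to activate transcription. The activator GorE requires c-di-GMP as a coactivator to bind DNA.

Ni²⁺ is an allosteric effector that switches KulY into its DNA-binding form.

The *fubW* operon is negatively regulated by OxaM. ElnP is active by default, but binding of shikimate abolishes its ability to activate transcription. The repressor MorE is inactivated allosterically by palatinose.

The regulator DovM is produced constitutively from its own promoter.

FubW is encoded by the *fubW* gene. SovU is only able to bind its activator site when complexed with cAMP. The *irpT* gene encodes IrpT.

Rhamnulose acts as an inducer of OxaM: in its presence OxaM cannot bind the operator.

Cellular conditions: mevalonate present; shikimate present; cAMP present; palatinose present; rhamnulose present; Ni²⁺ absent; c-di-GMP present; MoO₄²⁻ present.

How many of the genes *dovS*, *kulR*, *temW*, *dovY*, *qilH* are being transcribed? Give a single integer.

1

DovM is produced constitutively and is active.
c-di-GMP is present, so GorE is active.
No repressor is bound and DovM and GorE are active, so *dovS* is transcribed.
→ *dovS* is ON.
Palatinose is present, so MorE is inactive.
Shikimate is present, so ElnP is inactive.
Required activator ElnP is absent, so *kulR* is not transcribed.
→ *kulR* is OFF.
Rhamnulose is present, so OxaM is inactive.
With no repressor bound, *fubW* is transcribed.
So FubW is produced and active.
cAMP is present, so SovU is active.
No repressor is bound and SovU is active, so *irpT* is transcribed.
So IrpT is produced and active.
With repressor IrpT bound, *temW* is not transcribed.
→ *temW* is OFF.
Ni²⁺ is absent, so KulY is inactive.
MoO₄²⁻ is present, so UlmV is active.
With repressor UlmV bound, *dovY* is not transcribed.
→ *dovY* is OFF.
Mevalonate is present, so HaxX is inactive.
Required activator HaxX is absent, so *qilH* is not transcribed.
→ *qilH* is OFF.
1 of the 5 genes is transcribed.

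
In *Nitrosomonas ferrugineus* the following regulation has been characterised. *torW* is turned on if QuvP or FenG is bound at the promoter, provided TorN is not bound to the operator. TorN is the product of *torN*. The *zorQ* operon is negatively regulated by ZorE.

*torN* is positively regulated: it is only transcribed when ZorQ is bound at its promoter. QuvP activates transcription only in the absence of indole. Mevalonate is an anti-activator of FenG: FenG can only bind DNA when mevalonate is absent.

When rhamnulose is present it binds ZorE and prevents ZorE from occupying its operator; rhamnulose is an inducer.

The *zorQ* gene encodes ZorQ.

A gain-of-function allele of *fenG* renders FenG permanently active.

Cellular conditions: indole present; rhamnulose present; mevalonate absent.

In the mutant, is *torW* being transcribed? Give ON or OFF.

Rhamnulose is present, so ZorE is inactive.
With no repressor bound, *zorQ* is transcribed.
So ZorQ is produced and active.
No repressor is bound and ZorQ is active, so *torN* is transcribed.
So TorN is produced and active.
Indole is present, so QuvP is inactive.
FenG is constitutively active in this strain.
With repressor TorN bound, *torW* is not transcribed.

OFF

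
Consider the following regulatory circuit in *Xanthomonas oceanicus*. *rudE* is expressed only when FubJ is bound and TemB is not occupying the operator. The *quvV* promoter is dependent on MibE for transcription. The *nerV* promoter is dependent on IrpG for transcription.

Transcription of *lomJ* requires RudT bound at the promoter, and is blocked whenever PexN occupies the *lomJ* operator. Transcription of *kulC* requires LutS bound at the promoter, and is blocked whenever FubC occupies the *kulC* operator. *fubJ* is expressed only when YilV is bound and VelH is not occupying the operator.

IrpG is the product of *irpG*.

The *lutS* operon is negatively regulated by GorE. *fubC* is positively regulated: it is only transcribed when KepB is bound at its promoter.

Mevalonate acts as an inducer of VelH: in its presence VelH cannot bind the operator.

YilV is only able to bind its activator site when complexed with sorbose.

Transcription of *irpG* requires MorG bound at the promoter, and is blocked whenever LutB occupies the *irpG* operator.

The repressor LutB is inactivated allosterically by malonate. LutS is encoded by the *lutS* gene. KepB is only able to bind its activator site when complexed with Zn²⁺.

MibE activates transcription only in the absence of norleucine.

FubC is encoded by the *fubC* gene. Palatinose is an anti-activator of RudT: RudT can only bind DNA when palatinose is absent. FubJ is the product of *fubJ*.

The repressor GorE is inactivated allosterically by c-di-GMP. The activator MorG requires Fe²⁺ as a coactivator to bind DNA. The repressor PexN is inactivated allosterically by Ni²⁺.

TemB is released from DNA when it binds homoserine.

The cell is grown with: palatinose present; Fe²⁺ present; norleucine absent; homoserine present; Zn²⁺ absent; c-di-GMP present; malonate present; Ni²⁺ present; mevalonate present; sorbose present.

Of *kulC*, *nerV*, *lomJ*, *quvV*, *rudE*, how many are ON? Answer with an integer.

Zn²⁺ is absent, so KepB is inactive.
Required activator KepB is absent, so *fubC* is not transcribed.
So FubC is not produced.
c-di-GMP is present, so GorE is inactive.
With no repressor bound, *lutS* is transcribed.
So LutS is produced and active.
No repressor is bound and LutS is active, so *kulC* is transcribed.
→ *kulC* is ON.
Fe²⁺ is present, so MorG is active.
Malonate is present, so LutB is inactive.
No repressor is bound and MorG is active, so *irpG* is transcribed.
So IrpG is produced and active.
No repressor is bound and IrpG is active, so *nerV* is transcribed.
→ *nerV* is ON.
Palatinose is present, so RudT is inactive.
Ni²⁺ is present, so PexN is inactive.
Required activator RudT is absent, so *lomJ* is not transcribed.
→ *lomJ* is OFF.
Norleucine is absent, so MibE is active.
No repressor is bound and MibE is active, so *quvV* is transcribed.
→ *quvV* is ON.
Mevalonate is present, so VelH is inactive.
Sorbose is present, so YilV is active.
No repressor is bound and YilV is active, so *fubJ* is transcribed.
So FubJ is produced and active.
Homoserine is present, so TemB is inactive.
No repressor is bound and FubJ is active, so *rudE* is transcribed.
→ *rudE* is ON.
4 of the 5 genes are transcribed.

4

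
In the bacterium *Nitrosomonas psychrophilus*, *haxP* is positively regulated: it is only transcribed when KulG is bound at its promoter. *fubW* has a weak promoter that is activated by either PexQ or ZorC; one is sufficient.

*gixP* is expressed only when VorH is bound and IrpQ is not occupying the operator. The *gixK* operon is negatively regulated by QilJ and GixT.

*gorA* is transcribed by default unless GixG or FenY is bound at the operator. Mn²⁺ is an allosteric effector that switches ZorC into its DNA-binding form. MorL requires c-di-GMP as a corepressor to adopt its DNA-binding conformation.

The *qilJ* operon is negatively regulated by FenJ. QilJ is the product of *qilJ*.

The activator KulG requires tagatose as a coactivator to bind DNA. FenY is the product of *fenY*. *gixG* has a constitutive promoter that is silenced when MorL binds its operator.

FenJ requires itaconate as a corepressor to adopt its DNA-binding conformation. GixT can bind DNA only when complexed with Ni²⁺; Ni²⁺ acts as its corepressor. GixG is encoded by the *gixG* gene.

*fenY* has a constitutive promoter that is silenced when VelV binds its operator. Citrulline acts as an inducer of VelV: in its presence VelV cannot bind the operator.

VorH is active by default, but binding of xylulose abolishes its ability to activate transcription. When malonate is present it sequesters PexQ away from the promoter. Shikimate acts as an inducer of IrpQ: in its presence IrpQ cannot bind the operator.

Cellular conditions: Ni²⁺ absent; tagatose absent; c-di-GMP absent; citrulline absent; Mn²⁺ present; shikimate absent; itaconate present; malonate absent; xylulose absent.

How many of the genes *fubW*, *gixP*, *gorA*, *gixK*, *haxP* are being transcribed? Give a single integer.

Malonate is absent, so PexQ is active.
Mn²⁺ is present, so ZorC is active.
Activator PexQ is present, so *fubW* is transcribed.
→ *fubW* is ON.
Shikimate is absent, so IrpQ is active.
Xylulose is absent, so VorH is active.
With repressor IrpQ bound, *gixP* is not transcribed.
→ *gixP* is OFF.
c-di-GMP is absent, so MorL is inactive.
With no repressor bound, *gixG* is transcribed.
So GixG is produced and active.
Citrulline is absent, so VelV is active.
With repressor VelV bound, *fenY* is not transcribed.
So FenY is not produced.
With repressor GixG bound, *gorA* is not transcribed.
→ *gorA* is OFF.
Itaconate is present, so FenJ is active.
With repressor FenJ bound, *qilJ* is not transcribed.
So QilJ is not produced.
Ni²⁺ is absent, so GixT is inactive.
With no repressor bound, *gixK* is transcribed.
→ *gixK* is ON.
Tagatose is absent, so KulG is inactive.
Required activator KulG is absent, so *haxP* is not transcribed.
→ *haxP* is OFF.
2 of the 5 genes are transcribed.

2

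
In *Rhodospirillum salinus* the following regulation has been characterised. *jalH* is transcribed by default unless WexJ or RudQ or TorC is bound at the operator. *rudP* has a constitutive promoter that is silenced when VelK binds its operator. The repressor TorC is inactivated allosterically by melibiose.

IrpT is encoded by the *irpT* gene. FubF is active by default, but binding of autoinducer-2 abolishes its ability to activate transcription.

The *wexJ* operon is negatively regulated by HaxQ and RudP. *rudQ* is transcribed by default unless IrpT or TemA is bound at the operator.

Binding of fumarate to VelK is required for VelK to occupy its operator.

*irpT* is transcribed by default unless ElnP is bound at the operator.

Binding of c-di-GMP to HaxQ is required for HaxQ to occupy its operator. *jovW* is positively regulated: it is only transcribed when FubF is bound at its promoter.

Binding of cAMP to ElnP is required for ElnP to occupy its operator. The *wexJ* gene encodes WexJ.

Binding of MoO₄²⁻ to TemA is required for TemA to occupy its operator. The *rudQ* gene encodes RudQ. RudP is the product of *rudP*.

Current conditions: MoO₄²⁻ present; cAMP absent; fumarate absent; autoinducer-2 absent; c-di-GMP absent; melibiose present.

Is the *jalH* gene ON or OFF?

ON

c-di-GMP is absent, so HaxQ is inactive.
Fumarate is absent, so VelK is inactive.
With no repressor bound, *rudP* is transcribed.
So RudP is produced and active.
With repressor RudP bound, *wexJ* is not transcribed.
So WexJ is not produced.
cAMP is absent, so ElnP is inactive.
With no repressor bound, *irpT* is transcribed.
So IrpT is produced and active.
MoO₄²⁻ is present, so TemA is active.
With repressor IrpT bound, *rudQ* is not transcribed.
So RudQ is not produced.
Melibiose is present, so TorC is inactive.
With no repressor bound, *jalH* is transcribed.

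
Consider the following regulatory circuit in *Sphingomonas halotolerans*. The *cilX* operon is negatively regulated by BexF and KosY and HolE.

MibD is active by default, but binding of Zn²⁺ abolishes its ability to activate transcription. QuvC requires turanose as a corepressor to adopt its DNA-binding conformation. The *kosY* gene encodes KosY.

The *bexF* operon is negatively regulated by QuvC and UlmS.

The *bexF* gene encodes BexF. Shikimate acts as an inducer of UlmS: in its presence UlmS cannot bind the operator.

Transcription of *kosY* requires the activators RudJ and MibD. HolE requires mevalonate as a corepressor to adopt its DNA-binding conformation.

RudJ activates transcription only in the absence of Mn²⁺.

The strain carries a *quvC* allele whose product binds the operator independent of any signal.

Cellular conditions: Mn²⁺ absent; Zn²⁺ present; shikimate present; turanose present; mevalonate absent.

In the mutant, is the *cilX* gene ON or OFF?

ON

QuvC is constitutively active in this strain.
Shikimate is present, so UlmS is inactive.
With repressor QuvC bound, *bexF* is not transcribed.
So BexF is not produced.
Mn²⁺ is absent, so RudJ is active.
Zn²⁺ is present, so MibD is inactive.
Required activator MibD is absent, so *kosY* is not transcribed.
So KosY is not produced.
Mevalonate is absent, so HolE is inactive.
With no repressor bound, *cilX* is transcribed.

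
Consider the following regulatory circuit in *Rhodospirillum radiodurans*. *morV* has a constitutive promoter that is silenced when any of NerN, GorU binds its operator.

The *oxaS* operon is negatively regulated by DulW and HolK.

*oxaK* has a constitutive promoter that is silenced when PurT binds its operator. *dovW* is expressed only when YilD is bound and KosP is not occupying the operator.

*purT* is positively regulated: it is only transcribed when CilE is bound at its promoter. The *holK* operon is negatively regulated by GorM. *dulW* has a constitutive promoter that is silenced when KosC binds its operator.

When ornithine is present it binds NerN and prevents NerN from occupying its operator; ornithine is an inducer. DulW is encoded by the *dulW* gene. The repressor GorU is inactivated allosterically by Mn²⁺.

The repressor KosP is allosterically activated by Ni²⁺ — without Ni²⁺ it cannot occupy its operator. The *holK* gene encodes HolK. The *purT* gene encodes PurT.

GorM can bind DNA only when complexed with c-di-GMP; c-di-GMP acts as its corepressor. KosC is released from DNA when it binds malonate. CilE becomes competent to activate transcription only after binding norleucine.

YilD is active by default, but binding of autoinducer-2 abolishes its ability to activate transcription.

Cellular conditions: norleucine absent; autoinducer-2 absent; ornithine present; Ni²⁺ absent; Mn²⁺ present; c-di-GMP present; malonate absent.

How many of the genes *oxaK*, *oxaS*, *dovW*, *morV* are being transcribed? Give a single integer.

Norleucine is absent, so CilE is inactive.
Required activator CilE is absent, so *purT* is not transcribed.
So PurT is not produced.
With no repressor bound, *oxaK* is transcribed.
→ *oxaK* is ON.
Malonate is absent, so KosC is active.
With repressor KosC bound, *dulW* is not transcribed.
So DulW is not produced.
c-di-GMP is present, so GorM is active.
With repressor GorM bound, *holK* is not transcribed.
So HolK is not produced.
With no repressor bound, *oxaS* is transcribed.
→ *oxaS* is ON.
Autoinducer-2 is absent, so YilD is active.
Ni²⁺ is absent, so KosP is inactive.
No repressor is bound and YilD is active, so *dovW* is transcribed.
→ *dovW* is ON.
Ornithine is present, so NerN is inactive.
Mn²⁺ is present, so GorU is inactive.
With no repressor bound, *morV* is transcribed.
→ *morV* is ON.
4 of the 4 genes are transcribed.

4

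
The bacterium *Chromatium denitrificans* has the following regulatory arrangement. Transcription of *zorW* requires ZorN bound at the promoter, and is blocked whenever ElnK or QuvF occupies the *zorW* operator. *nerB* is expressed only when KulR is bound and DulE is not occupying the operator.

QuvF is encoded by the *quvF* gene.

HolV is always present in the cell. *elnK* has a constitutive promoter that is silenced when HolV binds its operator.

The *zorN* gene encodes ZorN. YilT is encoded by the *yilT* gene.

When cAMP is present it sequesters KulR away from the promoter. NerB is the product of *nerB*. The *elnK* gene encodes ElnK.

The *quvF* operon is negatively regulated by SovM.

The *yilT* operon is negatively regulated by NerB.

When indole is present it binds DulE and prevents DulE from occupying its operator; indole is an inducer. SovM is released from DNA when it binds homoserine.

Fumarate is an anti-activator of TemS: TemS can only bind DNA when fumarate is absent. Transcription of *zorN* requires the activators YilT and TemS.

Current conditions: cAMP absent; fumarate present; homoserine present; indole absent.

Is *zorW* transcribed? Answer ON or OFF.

OFF

HolV is produced constitutively and is active.
With repressor HolV bound, *elnK* is not transcribed.
So ElnK is not produced.
Indole is absent, so DulE is active.
cAMP is absent, so KulR is active.
With repressor DulE bound, *nerB* is not transcribed.
So NerB is not produced.
With no repressor bound, *yilT* is transcribed.
So YilT is produced and active.
Fumarate is present, so TemS is inactive.
Required activator TemS is absent, so *zorN* is not transcribed.
So ZorN is not produced.
Homoserine is present, so SovM is inactive.
With no repressor bound, *quvF* is transcribed.
So QuvF is produced and active.
With repressor QuvF bound, *zorW* is not transcribed.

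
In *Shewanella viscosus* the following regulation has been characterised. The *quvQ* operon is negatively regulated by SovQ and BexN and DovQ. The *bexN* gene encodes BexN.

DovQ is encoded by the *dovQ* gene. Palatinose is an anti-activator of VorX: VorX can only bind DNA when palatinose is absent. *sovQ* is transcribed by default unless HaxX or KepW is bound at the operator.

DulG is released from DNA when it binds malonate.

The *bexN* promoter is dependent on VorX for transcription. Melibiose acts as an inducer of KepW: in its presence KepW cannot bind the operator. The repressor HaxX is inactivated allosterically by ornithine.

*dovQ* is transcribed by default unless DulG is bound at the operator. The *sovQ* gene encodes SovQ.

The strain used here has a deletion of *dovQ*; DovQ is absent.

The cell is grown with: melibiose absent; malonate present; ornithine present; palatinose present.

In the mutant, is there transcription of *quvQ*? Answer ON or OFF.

ON

Ornithine is present, so HaxX is inactive.
Melibiose is absent, so KepW is active.
With repressor KepW bound, *sovQ* is not transcribed.
So SovQ is not produced.
Palatinose is present, so VorX is inactive.
Required activator VorX is absent, so *bexN* is not transcribed.
So BexN is not produced.
DovQ is non-functional in this strain, so it has no effect.
With no repressor bound, *quvQ* is transcribed.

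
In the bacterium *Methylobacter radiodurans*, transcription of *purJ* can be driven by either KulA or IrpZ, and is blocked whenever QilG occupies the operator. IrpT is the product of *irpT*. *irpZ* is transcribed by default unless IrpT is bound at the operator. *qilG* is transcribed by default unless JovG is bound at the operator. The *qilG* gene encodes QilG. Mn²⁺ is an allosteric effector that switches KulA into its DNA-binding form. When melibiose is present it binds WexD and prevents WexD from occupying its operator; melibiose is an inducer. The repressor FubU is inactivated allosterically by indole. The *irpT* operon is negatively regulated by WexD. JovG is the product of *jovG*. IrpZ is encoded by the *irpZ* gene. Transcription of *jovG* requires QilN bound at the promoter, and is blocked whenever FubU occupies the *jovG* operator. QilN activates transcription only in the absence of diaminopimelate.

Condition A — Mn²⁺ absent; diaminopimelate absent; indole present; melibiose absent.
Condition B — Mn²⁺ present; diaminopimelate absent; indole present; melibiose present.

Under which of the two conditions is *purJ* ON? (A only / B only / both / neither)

Condition A:
Mn²⁺ is absent, so KulA is inactive.
Diaminopimelate is absent, so QilN is active.
Indole is present, so FubU is inactive.
No repressor is bound and QilN is active, so *jovG* is transcribed.
So JovG is produced and active.
With repressor JovG bound, *qilG* is not transcribed.
So QilG is not produced.
Melibiose is absent, so WexD is active.
With repressor WexD bound, *irpT* is not transcribed.
So IrpT is not produced.
With no repressor bound, *irpZ* is transcribed.
So IrpZ is produced and active.
Activator IrpZ is present, so *purJ* is transcribed.
→ *purJ* is ON in A.
Condition B:
Mn²⁺ is present, so KulA is active.
Diaminopimelate is absent, so QilN is active.
Indole is present, so FubU is inactive.
No repressor is bound and QilN is active, so *jovG* is transcribed.
So JovG is produced and active.
With repressor JovG bound, *qilG* is not transcribed.
So QilG is not produced.
Melibiose is present, so WexD is inactive.
With no repressor bound, *irpT* is transcribed.
So IrpT is produced and active.
With repressor IrpT bound, *irpZ* is not transcribed.
So IrpZ is not produced.
Activator KulA is present, so *purJ* is transcribed.
→ *purJ* is ON in B.

both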